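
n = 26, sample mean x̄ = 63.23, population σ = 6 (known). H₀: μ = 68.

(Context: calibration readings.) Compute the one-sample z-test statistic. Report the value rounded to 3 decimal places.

SE = σ/√n = 6/√26 = 1.1767
z = (x̄−μ₀)/SE = (63.23−68)/1.1767 = -4.0537

test statistic = -4.054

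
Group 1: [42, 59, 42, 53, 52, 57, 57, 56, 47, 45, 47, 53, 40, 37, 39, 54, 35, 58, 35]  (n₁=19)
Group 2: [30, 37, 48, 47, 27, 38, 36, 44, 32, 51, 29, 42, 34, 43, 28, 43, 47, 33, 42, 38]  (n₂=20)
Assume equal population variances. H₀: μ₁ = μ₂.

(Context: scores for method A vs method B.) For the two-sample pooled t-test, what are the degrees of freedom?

df = n₁ + n₂ − 2 = 19 + 20 − 2 = 37

degrees of freedom = 37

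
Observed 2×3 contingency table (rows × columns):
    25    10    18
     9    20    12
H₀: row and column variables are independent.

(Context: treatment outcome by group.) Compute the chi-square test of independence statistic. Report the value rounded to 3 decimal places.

test statistic = 10.705

Row totals [53, 41], col totals [34, 30, 30], n=94
χ² = (25−19.17)²/19.17 + (10−16.91)²/16.91 + (18−16.91)²/16.91 + (9−14.83)²/14.83 + (20−13.09)²/13.09 + (12−13.09)²/13.09 = 10.7053
df = 2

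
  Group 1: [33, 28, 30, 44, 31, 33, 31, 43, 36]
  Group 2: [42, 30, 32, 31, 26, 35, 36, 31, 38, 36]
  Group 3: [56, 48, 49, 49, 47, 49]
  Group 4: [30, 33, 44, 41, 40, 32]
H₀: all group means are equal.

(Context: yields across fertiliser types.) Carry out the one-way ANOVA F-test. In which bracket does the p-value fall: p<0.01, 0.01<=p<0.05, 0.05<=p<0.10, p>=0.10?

p-value bracket: p<0.01

Group means [34.33, 33.70, 49.67, 36.67], grand mean 37.548
SSB = Σnᵢ(x̄ᵢ−x̄)² = 1126.911; SSW = ΣΣ(x−x̄ᵢ)² = 660.767
MSB = 1126.911/3 = 375.6369; MSW = 660.767/27 = 24.4728
F = MSB/MSW = 15.3491
df = (3, 27)
p-value (upper-tail) = 0.00001
→ bracket: p<0.01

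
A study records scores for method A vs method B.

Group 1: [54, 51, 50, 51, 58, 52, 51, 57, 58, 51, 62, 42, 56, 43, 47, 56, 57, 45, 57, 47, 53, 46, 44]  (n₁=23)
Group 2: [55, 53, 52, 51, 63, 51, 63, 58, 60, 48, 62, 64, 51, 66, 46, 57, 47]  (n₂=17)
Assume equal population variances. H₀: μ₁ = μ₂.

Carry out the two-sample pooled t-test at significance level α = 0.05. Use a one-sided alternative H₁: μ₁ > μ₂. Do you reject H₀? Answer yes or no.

reject H₀: no

x̄₁=51.652, s₁=5.515, n₁=23
x̄₂=55.706, s₂=6.440, n₂=17
s_p² = [22·5.515² + 16·6.440²]/38 = 35.0723
SE = √(s_p²·(1/23+1/17)) = 1.8942
t = (51.652−55.706)/1.8942 = -2.1401
df = 38
p-value (one-sided, H₁ greater) = 0.98059
At α=0.05: p ≥ α → fail to reject H₀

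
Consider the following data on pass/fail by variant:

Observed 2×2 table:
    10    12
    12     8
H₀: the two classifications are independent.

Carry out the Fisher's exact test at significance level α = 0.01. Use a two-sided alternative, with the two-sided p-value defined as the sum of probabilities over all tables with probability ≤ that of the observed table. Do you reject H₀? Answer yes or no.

reject H₀: no

Margins: r₁=22, r₂=20, c₁=22, c₂=20, n=42
p_obs = C(22,10)·C(20,12)/C(42,22); sum pmf over tables with pmf ≤ p_obs
p-value (two-sided) = 0.37425
At α=0.01: p ≥ α → fail to reject H₀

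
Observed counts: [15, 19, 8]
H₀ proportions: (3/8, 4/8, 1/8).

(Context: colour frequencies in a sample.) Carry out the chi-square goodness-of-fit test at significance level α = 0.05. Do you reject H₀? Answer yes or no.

reject H₀: no

n = 42; E_i = n·p_i = [15.75, 21.00, 5.25]
χ² = (15−15.75)²/15.75 + (19−21.00)²/21.00 + (8−5.25)²/5.25 = 1.6667
df = 2
p-value (upper-tail) = 0.43460
At α=0.05: p ≥ α → fail to reject H₀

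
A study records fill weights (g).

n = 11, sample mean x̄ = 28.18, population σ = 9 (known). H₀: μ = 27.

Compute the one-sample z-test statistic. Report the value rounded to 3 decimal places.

test statistic = 0.435

SE = σ/√n = 9/√11 = 2.7136
z = (x̄−μ₀)/SE = (28.18−27)/2.7136 = 0.4348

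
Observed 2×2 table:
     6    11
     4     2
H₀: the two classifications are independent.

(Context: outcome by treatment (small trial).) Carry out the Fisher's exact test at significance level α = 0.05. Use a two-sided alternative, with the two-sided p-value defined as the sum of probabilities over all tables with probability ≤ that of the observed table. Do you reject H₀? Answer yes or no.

reject H₀: no

Margins: r₁=17, r₂=6, c₁=10, c₂=13, n=23
p_obs = C(17,6)·C(6,4)/C(23,10); sum pmf over tables with pmf ≤ p_obs
p-value (two-sided) = 0.34129
At α=0.05: p ≥ α → fail to reject H₀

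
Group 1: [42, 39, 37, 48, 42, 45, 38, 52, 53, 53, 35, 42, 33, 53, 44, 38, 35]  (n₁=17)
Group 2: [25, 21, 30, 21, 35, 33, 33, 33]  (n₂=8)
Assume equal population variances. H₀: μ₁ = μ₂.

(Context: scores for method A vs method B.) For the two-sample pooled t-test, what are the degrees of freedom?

degrees of freedom = 23

df = n₁ + n₂ − 2 = 17 + 8 − 2 = 23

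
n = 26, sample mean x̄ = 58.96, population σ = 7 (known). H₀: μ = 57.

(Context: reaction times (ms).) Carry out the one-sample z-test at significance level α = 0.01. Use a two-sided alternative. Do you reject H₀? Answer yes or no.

reject H₀: no

SE = σ/√n = 7/√26 = 1.3728
z = (x̄−μ₀)/SE = (58.96−57)/1.3728 = 1.4277
p-value (two-sided) = 0.15337
At α=0.01: p ≥ α → fail to reject H₀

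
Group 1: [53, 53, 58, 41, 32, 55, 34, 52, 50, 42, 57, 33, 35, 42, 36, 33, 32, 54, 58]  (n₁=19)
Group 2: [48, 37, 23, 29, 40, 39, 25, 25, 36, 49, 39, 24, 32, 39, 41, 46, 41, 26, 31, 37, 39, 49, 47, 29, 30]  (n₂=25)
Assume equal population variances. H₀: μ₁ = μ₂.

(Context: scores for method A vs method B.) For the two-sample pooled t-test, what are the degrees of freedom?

df = n₁ + n₂ − 2 = 19 + 25 − 2 = 42

degrees of freedom = 42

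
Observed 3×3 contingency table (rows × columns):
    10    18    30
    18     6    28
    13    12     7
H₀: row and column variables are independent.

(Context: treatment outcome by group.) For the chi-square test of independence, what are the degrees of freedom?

df = (r−1)(c−1) = (3−1)·(3−1) = 4

degrees of freedom = 4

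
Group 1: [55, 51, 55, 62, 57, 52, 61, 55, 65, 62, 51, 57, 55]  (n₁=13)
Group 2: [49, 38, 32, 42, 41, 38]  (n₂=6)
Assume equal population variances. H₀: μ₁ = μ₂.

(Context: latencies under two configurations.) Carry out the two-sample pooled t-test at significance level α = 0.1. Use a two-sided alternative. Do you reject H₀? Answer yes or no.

reject H₀: yes

x̄₁=56.769, s₁=4.494, n₁=13
x̄₂=40.000, s₂=5.621, n₂=6
s_p² = [12·4.494² + 5·5.621²]/17 = 23.5475
SE = √(s_p²·(1/13+1/6)) = 2.3950
t = (56.769−40.000)/2.3950 = 7.0018
df = 17
p-value (two-sided) = 0.00000
At α=0.1: p < α → reject H₀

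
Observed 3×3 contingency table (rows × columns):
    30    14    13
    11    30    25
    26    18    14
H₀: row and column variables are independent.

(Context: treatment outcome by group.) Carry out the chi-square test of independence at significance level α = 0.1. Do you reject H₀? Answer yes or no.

Row totals [57, 66, 58], col totals [67, 62, 52], n=181
χ² = (30−21.10)²/21.10 + (14−19.52)²/19.52 + (13−16.38)²/16.38 + (11−24.43)²/24.43 + (30−22.61)²/22.61 + (25−18.96)²/18.96 + (26−21.47)²/21.47 + (18−19.87)²/19.87 + (14−16.66)²/16.66 = 19.2948
df = 4
p-value (upper-tail) = 0.00069
At α=0.1: p < α → reject H₀

reject H₀: yes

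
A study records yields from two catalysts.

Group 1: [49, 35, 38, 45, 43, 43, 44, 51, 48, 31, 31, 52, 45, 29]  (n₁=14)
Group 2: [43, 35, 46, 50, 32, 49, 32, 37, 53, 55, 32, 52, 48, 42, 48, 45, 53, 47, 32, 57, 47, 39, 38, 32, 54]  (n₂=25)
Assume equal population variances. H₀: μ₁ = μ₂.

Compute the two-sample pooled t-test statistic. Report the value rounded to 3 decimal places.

test statistic = -0.818

x̄₁=41.714, s₁=7.670, n₁=14
x̄₂=43.920, s₂=8.286, n₂=25
s_p² = [13·7.670² + 24·8.286²]/37 = 65.2080
SE = √(s_p²·(1/14+1/25)) = 2.6956
t = (41.714−43.920)/2.6956 = -0.8183
df = 37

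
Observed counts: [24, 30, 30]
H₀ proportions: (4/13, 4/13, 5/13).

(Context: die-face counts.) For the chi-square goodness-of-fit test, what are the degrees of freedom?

degrees of freedom = 2

df = k − 1 = 3 − 1 = 2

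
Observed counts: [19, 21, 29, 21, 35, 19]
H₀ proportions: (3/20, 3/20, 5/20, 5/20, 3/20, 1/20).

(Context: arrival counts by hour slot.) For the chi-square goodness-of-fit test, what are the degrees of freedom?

degrees of freedom = 5

df = k − 1 = 6 − 1 = 5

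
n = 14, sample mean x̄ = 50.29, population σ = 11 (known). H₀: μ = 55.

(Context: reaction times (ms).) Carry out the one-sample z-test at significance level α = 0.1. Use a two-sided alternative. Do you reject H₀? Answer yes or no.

SE = σ/√n = 11/√14 = 2.9399
z = (x̄−μ₀)/SE = (50.29−55)/2.9399 = -1.6021
p-value (two-sided) = 0.10913
At α=0.1: p ≥ α → fail to reject H₀

reject H₀: no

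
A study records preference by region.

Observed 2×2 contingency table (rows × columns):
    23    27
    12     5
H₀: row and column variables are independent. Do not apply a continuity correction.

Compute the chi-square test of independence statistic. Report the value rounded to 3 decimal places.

Row totals [50, 17], col totals [35, 32], n=67
χ² = (23−26.12)²/26.12 + (27−23.88)²/23.88 + (12−8.88)²/8.88 + (5−8.12)²/8.12 = 3.0742
df = 1

test statistic = 3.074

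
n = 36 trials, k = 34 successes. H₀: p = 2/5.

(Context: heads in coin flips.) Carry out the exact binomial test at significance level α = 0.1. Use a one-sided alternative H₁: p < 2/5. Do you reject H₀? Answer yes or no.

reject H₀: no

Exact binomial: n=36, k=34, p₀=2/5=0.4000
P(X≤34) from Σ C(n,i)·p₀^i·(1−p₀)^(n−i)
p-value (one-sided, H₁ less) = 1.00000
At α=0.1: p ≥ α → fail to reject H₀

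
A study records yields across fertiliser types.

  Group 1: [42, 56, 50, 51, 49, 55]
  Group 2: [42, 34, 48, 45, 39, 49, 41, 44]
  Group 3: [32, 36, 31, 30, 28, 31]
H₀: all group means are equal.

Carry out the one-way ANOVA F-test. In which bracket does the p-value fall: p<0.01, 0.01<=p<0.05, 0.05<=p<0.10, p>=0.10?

p-value bracket: p<0.01

Group means [50.50, 42.75, 31.33], grand mean 41.650
SSB = Σnᵢ(x̄ᵢ−x̄)² = 1118.217; SSW = ΣΣ(x−x̄ᵢ)² = 328.333
MSB = 1118.217/2 = 559.1083; MSW = 328.333/17 = 19.3137
F = MSB/MSW = 28.9488
df = (2, 17)
p-value (upper-tail) = 0.00000
→ bracket: p<0.01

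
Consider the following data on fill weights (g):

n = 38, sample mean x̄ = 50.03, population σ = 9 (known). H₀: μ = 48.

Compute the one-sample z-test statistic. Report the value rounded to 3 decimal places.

SE = σ/√n = 9/√38 = 1.4600
z = (x̄−μ₀)/SE = (50.03−48)/1.4600 = 1.3904

test statistic = 1.390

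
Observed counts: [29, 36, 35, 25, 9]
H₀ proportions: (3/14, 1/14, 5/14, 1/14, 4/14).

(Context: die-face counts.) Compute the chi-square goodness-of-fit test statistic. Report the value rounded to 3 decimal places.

test statistic = 123.703

n = 134; E_i = n·p_i = [28.71, 9.57, 47.86, 9.57, 38.29]
χ² = (29−28.71)²/28.71 + (36−9.57)²/9.57 + (35−47.86)²/47.86 + (25−9.57)²/9.57 + (9−38.29)²/38.29 = 123.7027
df = 4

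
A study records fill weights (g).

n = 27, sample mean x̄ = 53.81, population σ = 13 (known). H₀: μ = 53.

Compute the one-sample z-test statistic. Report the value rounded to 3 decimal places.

test statistic = 0.324

SE = σ/√n = 13/√27 = 2.5019
z = (x̄−μ₀)/SE = (53.81−53)/2.5019 = 0.3238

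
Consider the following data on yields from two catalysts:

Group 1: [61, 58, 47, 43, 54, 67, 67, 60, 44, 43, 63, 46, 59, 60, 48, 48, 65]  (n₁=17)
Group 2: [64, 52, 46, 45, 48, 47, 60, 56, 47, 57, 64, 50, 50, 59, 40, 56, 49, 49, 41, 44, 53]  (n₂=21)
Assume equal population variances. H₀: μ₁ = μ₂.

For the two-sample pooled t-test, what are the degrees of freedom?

df = n₁ + n₂ − 2 = 17 + 21 − 2 = 36

degrees of freedom = 36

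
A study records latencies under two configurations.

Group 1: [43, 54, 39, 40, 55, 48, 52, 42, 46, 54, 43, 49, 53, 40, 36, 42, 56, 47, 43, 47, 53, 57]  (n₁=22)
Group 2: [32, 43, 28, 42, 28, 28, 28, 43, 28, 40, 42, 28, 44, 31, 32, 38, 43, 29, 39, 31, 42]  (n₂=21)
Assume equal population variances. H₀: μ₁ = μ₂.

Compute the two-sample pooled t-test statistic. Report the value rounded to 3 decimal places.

test statistic = 6.173

x̄₁=47.227, s₁=6.271, n₁=22
x̄₂=35.190, s₂=6.516, n₂=21
s_p² = [21·6.271² + 20·6.516²]/41 = 40.8561
SE = √(s_p²·(1/22+1/21)) = 1.9500
t = (47.227−35.190)/1.9500 = 6.1726
df = 41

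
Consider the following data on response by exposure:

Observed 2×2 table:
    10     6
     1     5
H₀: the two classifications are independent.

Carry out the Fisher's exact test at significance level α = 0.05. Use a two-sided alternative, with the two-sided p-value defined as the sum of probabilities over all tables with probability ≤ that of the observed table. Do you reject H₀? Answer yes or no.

reject H₀: no

Margins: r₁=16, r₂=6, c₁=11, c₂=11, n=22
p_obs = C(16,10)·C(6,1)/C(22,11); sum pmf over tables with pmf ≤ p_obs
p-value (two-sided) = 0.14861
At α=0.05: p ≥ α → fail to reject H₀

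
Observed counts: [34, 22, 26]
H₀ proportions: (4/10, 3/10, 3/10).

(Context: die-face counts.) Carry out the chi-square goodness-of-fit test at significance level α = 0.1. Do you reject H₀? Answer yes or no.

reject H₀: no

n = 82; E_i = n·p_i = [32.80, 24.60, 24.60]
χ² = (34−32.80)²/32.80 + (22−24.60)²/24.60 + (26−24.60)²/24.60 = 0.3984
df = 2
p-value (upper-tail) = 0.81940
At α=0.1: p ≥ α → fail to reject H₀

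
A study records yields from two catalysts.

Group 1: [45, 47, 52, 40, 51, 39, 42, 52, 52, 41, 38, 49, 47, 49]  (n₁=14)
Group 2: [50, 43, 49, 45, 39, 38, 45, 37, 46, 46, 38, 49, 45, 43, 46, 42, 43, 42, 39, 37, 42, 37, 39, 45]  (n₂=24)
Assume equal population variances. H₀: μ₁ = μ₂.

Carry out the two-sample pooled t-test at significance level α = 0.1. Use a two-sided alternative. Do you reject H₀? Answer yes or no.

x̄₁=46.000, s₁=5.144, n₁=14
x̄₂=42.708, s₂=4.016, n₂=24
s_p² = [13·5.144² + 23·4.016²]/36 = 19.8600
SE = √(s_p²·(1/14+1/24)) = 1.4987
t = (46.000−42.708)/1.4987 = 2.1964
df = 36
p-value (two-sided) = 0.03459
At α=0.1: p < α → reject H₀

reject H₀: yes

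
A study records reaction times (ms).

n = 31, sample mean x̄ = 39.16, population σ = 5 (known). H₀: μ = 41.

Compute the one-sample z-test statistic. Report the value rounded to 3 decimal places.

SE = σ/√n = 5/√31 = 0.8980
z = (x̄−μ₀)/SE = (39.16−41)/0.8980 = -2.0489

test statistic = -2.049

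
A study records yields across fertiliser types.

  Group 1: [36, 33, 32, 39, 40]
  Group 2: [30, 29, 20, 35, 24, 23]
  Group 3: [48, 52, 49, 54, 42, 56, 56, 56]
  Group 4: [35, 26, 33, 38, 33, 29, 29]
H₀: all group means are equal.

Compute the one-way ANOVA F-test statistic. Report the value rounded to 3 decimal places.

Group means [36.00, 26.83, 51.62, 31.86], grand mean 37.577
SSB = Σnᵢ(x̄ᵢ−x̄)² = 2512.781; SSW = ΣΣ(x−x̄ᵢ)² = 477.565
MSB = 2512.781/3 = 837.5936; MSW = 477.565/22 = 21.7075
F = MSB/MSW = 38.5854
df = (3, 22)

test statistic = 38.585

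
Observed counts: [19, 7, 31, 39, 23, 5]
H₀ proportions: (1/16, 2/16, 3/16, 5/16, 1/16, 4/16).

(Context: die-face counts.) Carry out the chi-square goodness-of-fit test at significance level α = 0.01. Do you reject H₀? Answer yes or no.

reject H₀: yes

n = 124; E_i = n·p_i = [7.75, 15.50, 23.25, 38.75, 7.75, 31.00]
χ² = (19−7.75)²/7.75 + (7−15.50)²/15.50 + (31−23.25)²/23.25 + (39−38.75)²/38.75 + (23−7.75)²/7.75 + (5−31.00)²/31.00 = 75.3914
df = 5
p-value (upper-tail) = 0.00000
At α=0.01: p < α → reject H₀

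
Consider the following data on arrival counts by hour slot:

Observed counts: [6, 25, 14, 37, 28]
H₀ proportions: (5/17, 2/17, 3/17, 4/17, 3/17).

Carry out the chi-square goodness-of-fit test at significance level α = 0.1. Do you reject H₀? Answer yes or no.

reject H₀: yes

n = 110; E_i = n·p_i = [32.35, 12.94, 19.41, 25.88, 19.41]
χ² = (6−32.35)²/32.35 + (25−12.94)²/12.94 + (14−19.41)²/19.41 + (37−25.88)²/25.88 + (28−19.41)²/19.41 = 42.7862
df = 4
p-value (upper-tail) = 0.00000
At α=0.1: p < α → reject H₀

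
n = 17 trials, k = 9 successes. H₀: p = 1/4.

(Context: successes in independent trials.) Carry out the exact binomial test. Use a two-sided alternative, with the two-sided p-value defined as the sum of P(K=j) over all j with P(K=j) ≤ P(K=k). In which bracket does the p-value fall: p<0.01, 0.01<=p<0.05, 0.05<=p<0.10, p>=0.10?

Exact binomial: n=17, k=9, p₀=1/4=0.2500
P(X=j) = C(n,j)·p₀^j·(1−p₀)^(n−j); p = Σ P(X=j) over j with P(X=j) ≤ P(X=9)
p-value (two-sided) = 0.01990
→ bracket: 0.01<=p<0.05

p-value bracket: 0.01<=p<0.05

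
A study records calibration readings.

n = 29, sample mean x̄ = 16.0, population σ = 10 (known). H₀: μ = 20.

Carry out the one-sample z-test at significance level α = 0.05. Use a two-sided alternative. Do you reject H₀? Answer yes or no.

reject H₀: yes

SE = σ/√n = 10/√29 = 1.8570
z = (x̄−μ₀)/SE = (16.0−20)/1.8570 = -2.1541
p-value (two-sided) = 0.03124
At α=0.05: p < α → reject H₀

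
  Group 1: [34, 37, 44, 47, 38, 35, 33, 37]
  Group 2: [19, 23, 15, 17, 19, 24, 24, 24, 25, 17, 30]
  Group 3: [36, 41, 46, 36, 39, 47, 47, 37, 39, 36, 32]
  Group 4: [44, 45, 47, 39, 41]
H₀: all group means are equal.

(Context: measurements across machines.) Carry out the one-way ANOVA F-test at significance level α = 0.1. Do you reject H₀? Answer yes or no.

Group means [38.12, 21.55, 39.64, 43.20], grand mean 34.114
SSB = Σnᵢ(x̄ᵢ−x̄)² = 2614.595; SSW = ΣΣ(x−x̄ᵢ)² = 666.948
MSB = 2614.595/3 = 871.5317; MSW = 666.948/31 = 21.5144
F = MSB/MSW = 40.5091
df = (3, 31)
p-value (upper-tail) = 0.00000
At α=0.1: p < α → reject H₀

reject H₀: yes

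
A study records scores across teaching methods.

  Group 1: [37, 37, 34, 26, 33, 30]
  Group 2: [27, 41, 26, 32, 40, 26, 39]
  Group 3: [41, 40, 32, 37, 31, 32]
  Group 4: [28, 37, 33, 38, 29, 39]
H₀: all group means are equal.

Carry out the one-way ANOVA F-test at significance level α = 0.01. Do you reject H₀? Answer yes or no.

reject H₀: no

Group means [32.83, 33.00, 35.50, 34.00], grand mean 33.800
SSB = Σnᵢ(x̄ᵢ−x̄)² = 27.667; SSW = ΣΣ(x−x̄ᵢ)² = 584.333
MSB = 27.667/3 = 9.2222; MSW = 584.333/21 = 27.8254
F = MSB/MSW = 0.3314
df = (3, 21)
p-value (upper-tail) = 0.80269
At α=0.01: p ≥ α → fail to reject H₀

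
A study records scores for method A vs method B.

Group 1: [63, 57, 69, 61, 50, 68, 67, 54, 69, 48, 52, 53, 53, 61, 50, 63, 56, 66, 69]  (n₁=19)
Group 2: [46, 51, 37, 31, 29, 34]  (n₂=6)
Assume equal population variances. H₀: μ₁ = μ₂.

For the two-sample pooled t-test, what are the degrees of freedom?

df = n₁ + n₂ − 2 = 19 + 6 − 2 = 23

degrees of freedom = 23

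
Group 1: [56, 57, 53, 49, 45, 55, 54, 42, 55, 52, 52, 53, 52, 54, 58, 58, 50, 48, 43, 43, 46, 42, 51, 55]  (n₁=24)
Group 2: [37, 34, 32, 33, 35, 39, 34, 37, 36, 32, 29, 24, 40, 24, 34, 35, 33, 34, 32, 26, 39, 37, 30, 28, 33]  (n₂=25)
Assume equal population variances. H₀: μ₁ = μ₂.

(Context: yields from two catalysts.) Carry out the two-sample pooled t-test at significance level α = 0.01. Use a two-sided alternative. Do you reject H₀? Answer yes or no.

x̄₁=50.958, s₁=5.112, n₁=24
x̄₂=33.080, s₂=4.349, n₂=25
s_p² = [23·5.112² + 24·4.349²]/47 = 22.4425
SE = √(s_p²·(1/24+1/25)) = 1.3538
t = (50.958−33.080)/1.3538 = 13.2059
df = 47
p-value (two-sided) = 0.00000
At α=0.01: p < α → reject H₀

reject H₀: yes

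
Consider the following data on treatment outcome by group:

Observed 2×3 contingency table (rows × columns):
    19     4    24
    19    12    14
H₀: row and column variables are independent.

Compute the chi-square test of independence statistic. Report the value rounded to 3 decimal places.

test statistic = 6.591

Row totals [47, 45], col totals [38, 16, 38], n=92
χ² = (19−19.41)²/19.41 + (4−8.17)²/8.17 + (24−19.41)²/19.41 + (19−18.59)²/18.59 + (12−7.83)²/7.83 + (14−18.59)²/18.59 = 6.5912
df = 2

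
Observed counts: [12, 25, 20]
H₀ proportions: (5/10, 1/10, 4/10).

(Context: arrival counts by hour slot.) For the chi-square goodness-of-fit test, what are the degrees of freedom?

df = k − 1 = 3 − 1 = 2

degrees of freedom = 2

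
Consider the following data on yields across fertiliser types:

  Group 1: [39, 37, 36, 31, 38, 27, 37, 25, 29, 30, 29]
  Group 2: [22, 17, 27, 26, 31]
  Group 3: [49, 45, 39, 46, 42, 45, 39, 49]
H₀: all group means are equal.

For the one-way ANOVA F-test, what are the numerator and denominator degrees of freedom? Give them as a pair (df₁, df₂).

k = 3 groups, N = 24 total
df = (k−1, N−k) = (3−1, 24−3) = (2, 21)

degrees of freedom = [2, 21]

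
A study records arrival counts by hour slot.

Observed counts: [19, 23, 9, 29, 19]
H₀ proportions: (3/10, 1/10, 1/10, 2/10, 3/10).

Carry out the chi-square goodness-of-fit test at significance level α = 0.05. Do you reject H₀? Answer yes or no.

n = 99; E_i = n·p_i = [29.70, 9.90, 9.90, 19.80, 29.70]
χ² = (19−29.70)²/29.70 + (23−9.90)²/9.90 + (9−9.90)²/9.90 + (29−19.80)²/19.80 + (19−29.70)²/29.70 = 29.4007
df = 4
p-value (upper-tail) = 0.00001
At α=0.05: p < α → reject H₀

reject H₀: yes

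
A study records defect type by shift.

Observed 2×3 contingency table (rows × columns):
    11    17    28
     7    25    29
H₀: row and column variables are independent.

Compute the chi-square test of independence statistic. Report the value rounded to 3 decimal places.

Row totals [56, 61], col totals [18, 42, 57], n=117
χ² = (11−8.62)²/8.62 + (17−20.10)²/20.10 + (28−27.28)²/27.28 + (7−9.38)²/9.38 + (25−21.90)²/21.90 + (29−29.72)²/29.72 = 2.2206
df = 2

test statistic = 2.221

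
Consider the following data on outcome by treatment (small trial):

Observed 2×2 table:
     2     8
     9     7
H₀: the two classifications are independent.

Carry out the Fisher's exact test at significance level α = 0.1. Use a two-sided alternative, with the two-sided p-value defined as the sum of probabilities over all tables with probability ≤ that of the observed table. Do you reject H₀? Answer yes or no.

Margins: r₁=10, r₂=16, c₁=11, c₂=15, n=26
p_obs = C(10,2)·C(16,9)/C(26,11); sum pmf over tables with pmf ≤ p_obs
p-value (two-sided) = 0.10925
At α=0.1: p ≥ α → fail to reject H₀

reject H₀: no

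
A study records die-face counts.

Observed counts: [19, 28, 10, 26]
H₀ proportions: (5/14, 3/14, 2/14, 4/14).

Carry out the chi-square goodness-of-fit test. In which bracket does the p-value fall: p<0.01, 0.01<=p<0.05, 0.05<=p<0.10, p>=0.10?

n = 83; E_i = n·p_i = [29.64, 17.79, 11.86, 23.71]
χ² = (19−29.64)²/29.64 + (28−17.79)²/17.79 + (10−11.86)²/11.86 + (26−23.71)²/23.71 = 10.1984
df = 3
p-value (upper-tail) = 0.01695
→ bracket: 0.01<=p<0.05

p-value bracket: 0.01<=p<0.05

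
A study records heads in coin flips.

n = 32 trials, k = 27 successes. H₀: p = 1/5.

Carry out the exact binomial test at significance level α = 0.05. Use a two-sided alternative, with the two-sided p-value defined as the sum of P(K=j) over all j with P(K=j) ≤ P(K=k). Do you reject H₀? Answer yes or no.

Exact binomial: n=32, k=27, p₀=1/5=0.2000
P(X=j) = C(n,j)·p₀^j·(1−p₀)^(n−j); p = Σ P(X=j) over j with P(X=j) ≤ P(X=27)
p-value (two-sided) = 0.00000
At α=0.05: p < α → reject H₀

reject H₀: yes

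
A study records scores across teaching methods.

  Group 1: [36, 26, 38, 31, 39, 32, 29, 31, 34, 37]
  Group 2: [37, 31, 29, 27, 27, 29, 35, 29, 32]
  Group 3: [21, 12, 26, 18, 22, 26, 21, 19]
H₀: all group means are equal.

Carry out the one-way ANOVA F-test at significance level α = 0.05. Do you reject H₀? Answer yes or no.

reject H₀: yes

Group means [33.30, 30.67, 20.62], grand mean 28.667
SSB = Σnᵢ(x̄ᵢ−x̄)² = 768.025; SSW = ΣΣ(x−x̄ᵢ)² = 399.975
MSB = 768.025/2 = 384.0125; MSW = 399.975/24 = 16.6656
F = MSB/MSW = 23.0422
df = (2, 24)
p-value (upper-tail) = 0.00000
At α=0.05: p < α → reject H₀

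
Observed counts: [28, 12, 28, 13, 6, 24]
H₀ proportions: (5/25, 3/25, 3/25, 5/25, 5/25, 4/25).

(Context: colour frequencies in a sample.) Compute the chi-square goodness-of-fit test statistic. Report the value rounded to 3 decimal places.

test statistic = 35.652

n = 111; E_i = n·p_i = [22.20, 13.32, 13.32, 22.20, 22.20, 17.76]
χ² = (28−22.20)²/22.20 + (12−13.32)²/13.32 + (28−13.32)²/13.32 + (13−22.20)²/22.20 + (6−22.20)²/22.20 + (24−17.76)²/17.76 = 35.6517
df = 5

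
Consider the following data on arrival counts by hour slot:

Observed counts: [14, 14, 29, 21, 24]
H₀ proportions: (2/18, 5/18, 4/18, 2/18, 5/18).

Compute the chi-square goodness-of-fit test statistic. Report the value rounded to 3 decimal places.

test statistic = 18.556

n = 102; E_i = n·p_i = [11.33, 28.33, 22.67, 11.33, 28.33]
χ² = (14−11.33)²/11.33 + (14−28.33)²/28.33 + (29−22.67)²/22.67 + (21−11.33)²/11.33 + (24−28.33)²/28.33 = 18.5559
df = 4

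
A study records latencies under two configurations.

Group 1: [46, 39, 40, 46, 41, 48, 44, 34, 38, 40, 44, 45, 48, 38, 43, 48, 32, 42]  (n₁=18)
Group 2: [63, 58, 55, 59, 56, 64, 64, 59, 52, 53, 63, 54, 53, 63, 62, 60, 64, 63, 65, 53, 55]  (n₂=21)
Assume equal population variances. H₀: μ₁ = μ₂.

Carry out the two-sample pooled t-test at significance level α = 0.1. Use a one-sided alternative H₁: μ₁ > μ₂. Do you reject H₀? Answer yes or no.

reject H₀: no

x̄₁=42.000, s₁=4.678, n₁=18
x̄₂=58.952, s₂=4.522, n₂=21
s_p² = [17·4.678² + 20·4.522²]/37 = 21.1068
SE = √(s_p²·(1/18+1/21)) = 1.4757
t = (42.000−58.952)/1.4757 = -11.4877
df = 37
p-value (one-sided, H₁ greater) = 1.00000
At α=0.1: p ≥ α → fail to reject H₀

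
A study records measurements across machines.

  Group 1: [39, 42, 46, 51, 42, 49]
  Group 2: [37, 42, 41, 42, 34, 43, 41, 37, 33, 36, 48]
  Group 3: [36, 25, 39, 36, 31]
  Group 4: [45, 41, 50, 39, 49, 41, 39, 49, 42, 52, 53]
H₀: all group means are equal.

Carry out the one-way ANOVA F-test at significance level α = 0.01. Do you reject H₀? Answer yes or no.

reject H₀: yes

Group means [44.83, 39.45, 33.40, 45.45], grand mean 41.515
SSB = Σnᵢ(x̄ᵢ−x̄)² = 612.755; SSW = ΣΣ(x−x̄ᵢ)² = 707.488
MSB = 612.755/3 = 204.2515; MSW = 707.488/29 = 24.3961
F = MSB/MSW = 8.3723
df = (3, 29)
p-value (upper-tail) = 0.00037
At α=0.01: p < α → reject H₀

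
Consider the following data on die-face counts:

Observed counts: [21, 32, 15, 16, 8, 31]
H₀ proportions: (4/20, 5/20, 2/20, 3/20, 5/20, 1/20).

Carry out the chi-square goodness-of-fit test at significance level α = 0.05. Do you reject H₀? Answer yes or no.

n = 123; E_i = n·p_i = [24.60, 30.75, 12.30, 18.45, 30.75, 6.15]
χ² = (21−24.60)²/24.60 + (32−30.75)²/30.75 + (15−12.30)²/12.30 + (16−18.45)²/18.45 + (8−30.75)²/30.75 + (31−6.15)²/6.15 = 118.7371
df = 5
p-value (upper-tail) = 0.00000
At α=0.05: p < α → reject H₀

reject H₀: yes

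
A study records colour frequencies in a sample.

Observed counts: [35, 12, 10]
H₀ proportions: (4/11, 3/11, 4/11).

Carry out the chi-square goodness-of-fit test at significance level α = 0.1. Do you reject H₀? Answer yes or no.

n = 57; E_i = n·p_i = [20.73, 15.55, 20.73]
χ² = (35−20.73)²/20.73 + (12−15.55)²/15.55 + (10−20.73)²/20.73 = 16.1886
df = 2
p-value (upper-tail) = 0.00031
At α=0.1: p < α → reject H₀

reject H₀: yes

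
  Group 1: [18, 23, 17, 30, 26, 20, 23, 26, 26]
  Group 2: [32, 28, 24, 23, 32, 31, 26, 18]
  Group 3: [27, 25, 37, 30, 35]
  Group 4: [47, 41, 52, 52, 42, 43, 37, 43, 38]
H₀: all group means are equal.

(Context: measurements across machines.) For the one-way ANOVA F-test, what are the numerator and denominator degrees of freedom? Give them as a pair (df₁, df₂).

degrees of freedom = [3, 27]

k = 4 groups, N = 31 total
df = (k−1, N−k) = (4−1, 31−4) = (3, 27)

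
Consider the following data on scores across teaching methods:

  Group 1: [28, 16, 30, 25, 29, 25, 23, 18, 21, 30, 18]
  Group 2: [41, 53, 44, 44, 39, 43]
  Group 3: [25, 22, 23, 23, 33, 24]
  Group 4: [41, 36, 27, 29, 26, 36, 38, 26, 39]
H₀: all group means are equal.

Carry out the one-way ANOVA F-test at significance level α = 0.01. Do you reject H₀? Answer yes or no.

Group means [23.91, 44.00, 25.00, 33.11], grand mean 30.469
SSB = Σnᵢ(x̄ᵢ−x̄)² = 1814.171; SSW = ΣΣ(x−x̄ᵢ)² = 751.798
MSB = 1814.171/3 = 604.7236; MSW = 751.798/28 = 26.8499
F = MSB/MSW = 22.5224
df = (3, 28)
p-value (upper-tail) = 0.00000
At α=0.01: p < α → reject H₀

reject H₀: yes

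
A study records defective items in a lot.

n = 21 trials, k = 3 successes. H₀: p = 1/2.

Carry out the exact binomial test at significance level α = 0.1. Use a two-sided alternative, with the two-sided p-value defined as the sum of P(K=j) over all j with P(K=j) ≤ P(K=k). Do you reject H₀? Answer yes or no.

Exact binomial: n=21, k=3, p₀=1/2=0.5000
P(X=j) = C(n,j)·p₀^j·(1−p₀)^(n−j); p = Σ P(X=j) over j with P(X=j) ≤ P(X=3)
p-value (two-sided) = 0.00149
At α=0.1: p < α → reject H₀

reject H₀: yes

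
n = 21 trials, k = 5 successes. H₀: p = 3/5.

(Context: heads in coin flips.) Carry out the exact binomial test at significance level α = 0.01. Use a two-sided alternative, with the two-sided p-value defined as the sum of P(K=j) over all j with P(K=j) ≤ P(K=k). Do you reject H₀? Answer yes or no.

Exact binomial: n=21, k=5, p₀=3/5=0.6000
P(X=j) = C(n,j)·p₀^j·(1−p₀)^(n−j); p = Σ P(X=j) over j with P(X=j) ≤ P(X=5)
p-value (two-sided) = 0.00116
At α=0.01: p < α → reject H₀

reject H₀: yes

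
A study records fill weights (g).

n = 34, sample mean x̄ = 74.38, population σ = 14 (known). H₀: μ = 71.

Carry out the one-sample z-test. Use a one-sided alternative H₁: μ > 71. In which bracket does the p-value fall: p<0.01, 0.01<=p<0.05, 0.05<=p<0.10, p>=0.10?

SE = σ/√n = 14/√34 = 2.4010
z = (x̄−μ₀)/SE = (74.38−71)/2.4010 = 1.4078
p-value (one-sided, H₁ greater) = 0.07960
→ bracket: 0.05<=p<0.10

p-value bracket: 0.05<=p<0.10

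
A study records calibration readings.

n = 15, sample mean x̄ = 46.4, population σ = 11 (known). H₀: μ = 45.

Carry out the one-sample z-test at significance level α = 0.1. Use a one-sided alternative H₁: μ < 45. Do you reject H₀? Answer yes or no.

SE = σ/√n = 11/√15 = 2.8402
z = (x̄−μ₀)/SE = (46.4−45)/2.8402 = 0.4929
p-value (one-sided, H₁ less) = 0.68897
At α=0.1: p ≥ α → fail to reject H₀

reject H₀: no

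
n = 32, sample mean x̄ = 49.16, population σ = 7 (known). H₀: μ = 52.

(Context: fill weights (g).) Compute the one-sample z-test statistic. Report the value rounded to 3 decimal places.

SE = σ/√n = 7/√32 = 1.2374
z = (x̄−μ₀)/SE = (49.16−52)/1.2374 = -2.2951

test statistic = -2.295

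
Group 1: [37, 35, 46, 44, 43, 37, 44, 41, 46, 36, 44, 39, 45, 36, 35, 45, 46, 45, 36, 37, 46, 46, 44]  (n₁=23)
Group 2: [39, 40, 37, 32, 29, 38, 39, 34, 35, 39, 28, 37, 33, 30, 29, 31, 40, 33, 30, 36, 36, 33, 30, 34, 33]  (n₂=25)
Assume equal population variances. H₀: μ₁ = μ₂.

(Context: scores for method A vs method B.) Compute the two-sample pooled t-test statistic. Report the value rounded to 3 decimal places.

test statistic = 6.211

x̄₁=41.435, s₁=4.305, n₁=23
x̄₂=34.200, s₂=3.764, n₂=25
s_p² = [22·4.305² + 24·3.764²]/46 = 16.2533
SE = √(s_p²·(1/23+1/25)) = 1.1648
t = (41.435−34.200)/1.1648 = 6.2111
df = 46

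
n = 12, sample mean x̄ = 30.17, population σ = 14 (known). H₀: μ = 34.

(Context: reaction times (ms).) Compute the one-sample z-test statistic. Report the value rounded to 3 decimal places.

test statistic = -0.948

SE = σ/√n = 14/√12 = 4.0415
z = (x̄−μ₀)/SE = (30.17−34)/4.0415 = -0.9477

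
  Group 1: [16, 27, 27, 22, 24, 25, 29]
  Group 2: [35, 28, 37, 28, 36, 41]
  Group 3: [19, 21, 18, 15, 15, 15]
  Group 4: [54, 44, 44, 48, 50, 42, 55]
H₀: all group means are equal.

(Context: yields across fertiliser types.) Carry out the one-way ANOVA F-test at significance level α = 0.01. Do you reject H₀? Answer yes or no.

Group means [24.29, 34.17, 17.17, 48.14], grand mean 31.346
SSB = Σnᵢ(x̄ᵢ−x̄)² = 3577.932; SSW = ΣΣ(x−x̄ᵢ)² = 435.952
MSB = 3577.932/3 = 1192.6441; MSW = 435.952/22 = 19.8160
F = MSB/MSW = 60.1859
df = (3, 22)
p-value (upper-tail) = 0.00000
At α=0.01: p < α → reject H₀

reject H₀: yes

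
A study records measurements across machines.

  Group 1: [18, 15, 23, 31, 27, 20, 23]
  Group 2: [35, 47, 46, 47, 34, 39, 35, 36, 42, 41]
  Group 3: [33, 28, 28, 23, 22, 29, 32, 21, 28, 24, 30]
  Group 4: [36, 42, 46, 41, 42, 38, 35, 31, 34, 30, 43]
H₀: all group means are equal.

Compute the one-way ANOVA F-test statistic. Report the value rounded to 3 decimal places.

test statistic = 26.778

Group means [22.43, 40.20, 27.09, 38.00], grand mean 32.692
SSB = Σnᵢ(x̄ᵢ−x̄)² = 1956.084; SSW = ΣΣ(x−x̄ᵢ)² = 852.223
MSB = 1956.084/3 = 652.0281; MSW = 852.223/35 = 24.3492
F = MSB/MSW = 26.7782
df = (3, 35)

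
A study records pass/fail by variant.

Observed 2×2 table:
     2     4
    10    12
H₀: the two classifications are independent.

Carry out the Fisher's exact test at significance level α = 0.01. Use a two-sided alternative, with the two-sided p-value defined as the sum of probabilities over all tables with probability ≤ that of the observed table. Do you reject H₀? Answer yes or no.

Margins: r₁=6, r₂=22, c₁=12, c₂=16, n=28
p_obs = C(6,2)·C(22,10)/C(28,12); sum pmf over tables with pmf ≤ p_obs
p-value (two-sided) = 0.67298
At α=0.01: p ≥ α → fail to reject H₀

reject H₀: no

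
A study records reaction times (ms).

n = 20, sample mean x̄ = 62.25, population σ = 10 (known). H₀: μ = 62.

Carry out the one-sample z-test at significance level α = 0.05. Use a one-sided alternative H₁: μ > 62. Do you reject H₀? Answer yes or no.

SE = σ/√n = 10/√20 = 2.2361
z = (x̄−μ₀)/SE = (62.25−62)/2.2361 = 0.1118
p-value (one-sided, H₁ greater) = 0.45549
At α=0.05: p ≥ α → fail to reject H₀

reject H₀: no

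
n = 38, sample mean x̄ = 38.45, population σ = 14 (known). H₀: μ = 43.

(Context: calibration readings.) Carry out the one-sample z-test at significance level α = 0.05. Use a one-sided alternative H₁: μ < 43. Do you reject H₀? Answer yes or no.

reject H₀: yes

SE = σ/√n = 14/√38 = 2.2711
z = (x̄−μ₀)/SE = (38.45−43)/2.2711 = -2.0034
p-value (one-sided, H₁ less) = 0.02257
At α=0.05: p < α → reject H₀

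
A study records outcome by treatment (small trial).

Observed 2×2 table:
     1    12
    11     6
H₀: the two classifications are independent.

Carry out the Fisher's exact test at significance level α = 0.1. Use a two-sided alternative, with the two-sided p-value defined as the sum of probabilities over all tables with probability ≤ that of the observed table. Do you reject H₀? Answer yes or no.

reject H₀: yes

Margins: r₁=13, r₂=17, c₁=12, c₂=18, n=30
p_obs = C(13,1)·C(17,11)/C(30,12); sum pmf over tables with pmf ≤ p_obs
p-value (two-sided) = 0.00240
At α=0.1: p < α → reject H₀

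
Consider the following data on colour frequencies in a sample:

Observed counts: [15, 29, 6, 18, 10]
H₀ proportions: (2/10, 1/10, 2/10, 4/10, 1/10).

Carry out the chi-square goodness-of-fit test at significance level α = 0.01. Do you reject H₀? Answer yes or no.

n = 78; E_i = n·p_i = [15.60, 7.80, 15.60, 31.20, 7.80]
χ² = (15−15.60)²/15.60 + (29−7.80)²/7.80 + (6−15.60)²/15.60 + (18−31.20)²/31.20 + (10−7.80)²/7.80 = 69.7564
df = 4
p-value (upper-tail) = 0.00000
At α=0.01: p < α → reject H₀

reject H₀: yes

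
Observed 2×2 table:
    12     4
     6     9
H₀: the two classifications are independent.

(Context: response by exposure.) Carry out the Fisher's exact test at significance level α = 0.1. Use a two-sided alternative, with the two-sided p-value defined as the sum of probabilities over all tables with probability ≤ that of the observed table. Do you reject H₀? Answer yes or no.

reject H₀: yes

Margins: r₁=16, r₂=15, c₁=18, c₂=13, n=31
p_obs = C(16,12)·C(15,6)/C(31,18); sum pmf over tables with pmf ≤ p_obs
p-value (two-sided) = 0.07317
At α=0.1: p < α → reject H₀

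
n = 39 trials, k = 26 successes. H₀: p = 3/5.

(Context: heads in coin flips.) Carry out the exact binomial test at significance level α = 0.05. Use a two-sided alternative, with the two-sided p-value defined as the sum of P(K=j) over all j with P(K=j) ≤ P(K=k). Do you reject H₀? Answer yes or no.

Exact binomial: n=39, k=26, p₀=3/5=0.6000
P(X=j) = C(n,j)·p₀^j·(1−p₀)^(n−j); p = Σ P(X=j) over j with P(X=j) ≤ P(X=26)
p-value (two-sided) = 0.41968
At α=0.05: p ≥ α → fail to reject H₀

reject H₀: no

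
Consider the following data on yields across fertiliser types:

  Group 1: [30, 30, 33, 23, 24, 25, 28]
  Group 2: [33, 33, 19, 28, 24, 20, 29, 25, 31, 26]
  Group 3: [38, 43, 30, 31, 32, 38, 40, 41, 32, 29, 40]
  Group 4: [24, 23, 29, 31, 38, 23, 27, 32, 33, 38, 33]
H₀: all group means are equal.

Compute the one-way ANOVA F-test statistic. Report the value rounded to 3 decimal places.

Group means [27.57, 26.80, 35.82, 30.09], grand mean 30.410
SSB = Σnᵢ(x̄ᵢ−x̄)² = 509.576; SSW = ΣΣ(x−x̄ᵢ)² = 851.860
MSB = 509.576/3 = 169.8587; MSW = 851.860/35 = 24.3388
F = MSB/MSW = 6.9789
df = (3, 35)

test statistic = 6.979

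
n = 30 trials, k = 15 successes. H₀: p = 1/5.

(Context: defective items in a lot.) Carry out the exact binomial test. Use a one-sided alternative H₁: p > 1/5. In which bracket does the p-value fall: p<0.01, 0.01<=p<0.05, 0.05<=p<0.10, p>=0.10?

p-value bracket: p<0.01

Exact binomial: n=30, k=15, p₀=1/5=0.2000
P(X≥15) from Σ C(n,i)·p₀^i·(1−p₀)^(n−i)
p-value (one-sided, H₁ greater) = 0.00023
→ bracket: p<0.01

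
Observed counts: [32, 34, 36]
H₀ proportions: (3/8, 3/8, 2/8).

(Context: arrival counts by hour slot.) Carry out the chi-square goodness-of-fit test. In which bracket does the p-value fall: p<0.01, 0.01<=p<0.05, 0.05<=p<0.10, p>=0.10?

p-value bracket: 0.05<=p<0.10

n = 102; E_i = n·p_i = [38.25, 38.25, 25.50]
χ² = (32−38.25)²/38.25 + (34−38.25)²/38.25 + (36−25.50)²/25.50 = 5.8170
df = 2
p-value (upper-tail) = 0.05456
→ bracket: 0.05<=p<0.10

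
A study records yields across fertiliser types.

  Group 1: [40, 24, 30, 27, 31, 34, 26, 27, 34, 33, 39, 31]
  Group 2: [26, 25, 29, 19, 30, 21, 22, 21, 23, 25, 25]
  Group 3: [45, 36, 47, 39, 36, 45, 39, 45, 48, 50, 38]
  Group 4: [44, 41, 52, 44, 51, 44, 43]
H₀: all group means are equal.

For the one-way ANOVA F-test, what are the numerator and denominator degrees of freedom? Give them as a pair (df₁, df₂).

degrees of freedom = [3, 37]

k = 4 groups, N = 41 total
df = (k−1, N−k) = (4−1, 41−4) = (3, 37)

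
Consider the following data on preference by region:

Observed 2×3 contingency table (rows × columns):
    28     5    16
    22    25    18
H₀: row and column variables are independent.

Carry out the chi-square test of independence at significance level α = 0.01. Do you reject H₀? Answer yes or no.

reject H₀: yes

Row totals [49, 65], col totals [50, 30, 34], n=114
χ² = (28−21.49)²/21.49 + (5−12.89)²/12.89 + (16−14.61)²/14.61 + (22−28.51)²/28.51 + (25−17.11)²/17.11 + (18−19.39)²/19.39 = 12.1650
df = 2
p-value (upper-tail) = 0.00228
At α=0.01: p < α → reject H₀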